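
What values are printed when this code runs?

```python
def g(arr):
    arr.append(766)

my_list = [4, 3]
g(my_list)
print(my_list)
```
[4, 3, 766]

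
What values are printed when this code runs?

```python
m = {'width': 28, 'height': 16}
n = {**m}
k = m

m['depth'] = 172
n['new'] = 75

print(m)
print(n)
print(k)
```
{'width': 28, 'height': 16, 'depth': 172}
{'width': 28, 'height': 16, 'new': 75}
{'width': 28, 'height': 16, 'depth': 172}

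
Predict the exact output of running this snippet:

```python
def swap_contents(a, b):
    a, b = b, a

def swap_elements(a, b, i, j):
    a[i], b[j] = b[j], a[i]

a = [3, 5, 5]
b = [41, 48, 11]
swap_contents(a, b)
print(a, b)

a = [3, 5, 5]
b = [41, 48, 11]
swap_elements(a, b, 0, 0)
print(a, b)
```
[3, 5, 5] [41, 48, 11]
[41, 5, 5] [3, 48, 11]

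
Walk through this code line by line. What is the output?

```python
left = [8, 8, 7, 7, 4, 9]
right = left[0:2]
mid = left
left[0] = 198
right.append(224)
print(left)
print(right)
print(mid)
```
[198, 8, 7, 7, 4, 9]
[8, 8, 224]
[198, 8, 7, 7, 4, 9]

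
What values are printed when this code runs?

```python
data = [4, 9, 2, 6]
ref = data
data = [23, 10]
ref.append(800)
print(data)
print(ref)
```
[23, 10]
[4, 9, 2, 6, 800]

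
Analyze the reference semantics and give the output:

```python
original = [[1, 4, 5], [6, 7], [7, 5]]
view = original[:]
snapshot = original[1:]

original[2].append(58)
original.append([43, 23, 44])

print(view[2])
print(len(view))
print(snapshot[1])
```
[7, 5, 58]
3
[7, 5, 58]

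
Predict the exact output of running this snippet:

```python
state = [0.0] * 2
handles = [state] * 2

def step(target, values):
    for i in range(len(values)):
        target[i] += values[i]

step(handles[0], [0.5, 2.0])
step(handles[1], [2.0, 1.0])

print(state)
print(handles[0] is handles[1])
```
[2.5, 3.0]
True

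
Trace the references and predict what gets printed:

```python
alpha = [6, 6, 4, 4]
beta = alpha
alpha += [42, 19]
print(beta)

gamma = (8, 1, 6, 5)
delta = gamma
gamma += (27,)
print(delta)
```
[6, 6, 4, 4, 42, 19]
(8, 1, 6, 5)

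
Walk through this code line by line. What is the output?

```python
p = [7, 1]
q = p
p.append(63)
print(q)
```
[7, 1, 63]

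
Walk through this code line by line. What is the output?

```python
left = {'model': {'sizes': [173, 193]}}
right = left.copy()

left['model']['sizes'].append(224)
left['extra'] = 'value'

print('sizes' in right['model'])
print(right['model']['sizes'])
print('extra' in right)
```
True
[173, 193, 224]
False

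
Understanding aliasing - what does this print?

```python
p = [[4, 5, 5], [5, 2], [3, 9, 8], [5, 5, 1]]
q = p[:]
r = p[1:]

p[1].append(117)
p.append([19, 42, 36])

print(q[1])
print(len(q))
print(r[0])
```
[5, 2, 117]
4
[5, 2, 117]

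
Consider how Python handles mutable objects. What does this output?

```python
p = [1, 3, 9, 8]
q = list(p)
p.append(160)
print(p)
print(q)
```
[1, 3, 9, 8, 160]
[1, 3, 9, 8]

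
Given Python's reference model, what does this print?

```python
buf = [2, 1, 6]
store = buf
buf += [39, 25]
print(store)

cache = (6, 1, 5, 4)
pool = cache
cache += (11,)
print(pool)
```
[2, 1, 6, 39, 25]
(6, 1, 5, 4)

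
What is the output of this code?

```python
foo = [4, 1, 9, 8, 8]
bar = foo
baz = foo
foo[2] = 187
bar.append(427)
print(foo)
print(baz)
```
[4, 1, 187, 8, 8, 427]
[4, 1, 187, 8, 8, 427]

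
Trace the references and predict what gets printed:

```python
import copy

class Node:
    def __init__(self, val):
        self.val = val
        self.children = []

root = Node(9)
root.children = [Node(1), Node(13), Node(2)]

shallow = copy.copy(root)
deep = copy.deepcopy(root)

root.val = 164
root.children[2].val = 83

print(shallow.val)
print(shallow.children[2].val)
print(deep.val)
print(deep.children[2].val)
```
9
83
9
2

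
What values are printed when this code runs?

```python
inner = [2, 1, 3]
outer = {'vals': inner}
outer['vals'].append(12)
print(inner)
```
[2, 1, 3, 12]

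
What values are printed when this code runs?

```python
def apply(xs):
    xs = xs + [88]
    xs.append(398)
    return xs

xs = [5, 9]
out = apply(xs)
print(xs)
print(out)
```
[5, 9]
[5, 9, 88, 398]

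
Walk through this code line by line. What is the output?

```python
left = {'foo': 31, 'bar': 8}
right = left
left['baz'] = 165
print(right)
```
{'foo': 31, 'bar': 8, 'baz': 165}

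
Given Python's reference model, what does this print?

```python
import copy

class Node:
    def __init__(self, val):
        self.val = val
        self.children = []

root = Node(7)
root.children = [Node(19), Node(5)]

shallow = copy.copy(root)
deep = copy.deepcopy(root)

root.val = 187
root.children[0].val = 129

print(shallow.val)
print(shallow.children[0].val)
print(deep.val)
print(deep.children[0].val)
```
7
129
7
19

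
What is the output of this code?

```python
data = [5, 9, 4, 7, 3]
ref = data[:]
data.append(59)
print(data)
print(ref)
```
[5, 9, 4, 7, 3, 59]
[5, 9, 4, 7, 3]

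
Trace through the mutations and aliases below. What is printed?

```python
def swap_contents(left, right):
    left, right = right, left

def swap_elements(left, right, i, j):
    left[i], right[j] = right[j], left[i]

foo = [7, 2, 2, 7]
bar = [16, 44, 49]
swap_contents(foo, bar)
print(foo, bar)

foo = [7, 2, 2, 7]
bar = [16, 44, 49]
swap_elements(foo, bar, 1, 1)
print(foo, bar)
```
[7, 2, 2, 7] [16, 44, 49]
[7, 44, 2, 7] [16, 2, 49]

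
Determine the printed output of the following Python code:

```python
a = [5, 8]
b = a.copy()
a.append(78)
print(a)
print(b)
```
[5, 8, 78]
[5, 8]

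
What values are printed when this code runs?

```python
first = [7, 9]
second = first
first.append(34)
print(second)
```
[7, 9, 34]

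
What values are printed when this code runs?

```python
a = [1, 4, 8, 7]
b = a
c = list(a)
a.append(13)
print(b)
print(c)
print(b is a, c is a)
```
[1, 4, 8, 7, 13]
[1, 4, 8, 7]
True False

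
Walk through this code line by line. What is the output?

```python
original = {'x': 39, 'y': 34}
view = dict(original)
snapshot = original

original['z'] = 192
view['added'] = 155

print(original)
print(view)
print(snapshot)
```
{'x': 39, 'y': 34, 'z': 192}
{'x': 39, 'y': 34, 'added': 155}
{'x': 39, 'y': 34, 'z': 192}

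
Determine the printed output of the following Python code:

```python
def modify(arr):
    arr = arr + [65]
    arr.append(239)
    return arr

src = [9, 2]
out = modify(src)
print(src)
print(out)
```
[9, 2]
[9, 2, 65, 239]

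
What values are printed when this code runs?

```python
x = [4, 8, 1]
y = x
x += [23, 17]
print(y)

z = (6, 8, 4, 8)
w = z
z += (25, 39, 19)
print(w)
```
[4, 8, 1, 23, 17]
(6, 8, 4, 8)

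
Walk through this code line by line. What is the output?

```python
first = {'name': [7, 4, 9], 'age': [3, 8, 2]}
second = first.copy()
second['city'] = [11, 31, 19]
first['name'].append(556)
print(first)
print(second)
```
{'name': [7, 4, 9, 556], 'age': [3, 8, 2]}
{'name': [7, 4, 9, 556], 'age': [3, 8, 2], 'city': [11, 31, 19]}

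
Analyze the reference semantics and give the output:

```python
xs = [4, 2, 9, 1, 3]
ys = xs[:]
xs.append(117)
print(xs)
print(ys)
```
[4, 2, 9, 1, 3, 117]
[4, 2, 9, 1, 3]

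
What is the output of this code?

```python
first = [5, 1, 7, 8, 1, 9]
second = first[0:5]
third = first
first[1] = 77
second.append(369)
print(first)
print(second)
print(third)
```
[5, 77, 7, 8, 1, 9]
[5, 1, 7, 8, 1, 369]
[5, 77, 7, 8, 1, 9]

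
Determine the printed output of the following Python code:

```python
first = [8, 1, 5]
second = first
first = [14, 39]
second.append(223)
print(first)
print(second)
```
[14, 39]
[8, 1, 5, 223]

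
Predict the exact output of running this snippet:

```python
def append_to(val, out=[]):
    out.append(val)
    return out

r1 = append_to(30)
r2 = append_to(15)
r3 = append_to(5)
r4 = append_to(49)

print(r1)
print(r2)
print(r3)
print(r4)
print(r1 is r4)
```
[30, 15, 5, 49]
[30, 15, 5, 49]
[30, 15, 5, 49]
[30, 15, 5, 49]
True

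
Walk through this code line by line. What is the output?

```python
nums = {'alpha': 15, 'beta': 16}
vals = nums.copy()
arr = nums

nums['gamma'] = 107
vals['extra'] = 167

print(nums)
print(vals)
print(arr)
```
{'alpha': 15, 'beta': 16, 'gamma': 107}
{'alpha': 15, 'beta': 16, 'extra': 167}
{'alpha': 15, 'beta': 16, 'gamma': 107}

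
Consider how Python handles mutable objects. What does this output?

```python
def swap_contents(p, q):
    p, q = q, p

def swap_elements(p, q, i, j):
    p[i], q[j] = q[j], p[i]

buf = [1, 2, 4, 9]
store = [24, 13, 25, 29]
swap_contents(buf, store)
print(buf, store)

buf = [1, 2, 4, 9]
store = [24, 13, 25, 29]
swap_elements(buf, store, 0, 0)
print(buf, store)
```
[1, 2, 4, 9] [24, 13, 25, 29]
[24, 2, 4, 9] [1, 13, 25, 29]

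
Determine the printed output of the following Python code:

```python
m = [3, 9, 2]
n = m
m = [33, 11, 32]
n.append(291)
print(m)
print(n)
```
[33, 11, 32]
[3, 9, 2, 291]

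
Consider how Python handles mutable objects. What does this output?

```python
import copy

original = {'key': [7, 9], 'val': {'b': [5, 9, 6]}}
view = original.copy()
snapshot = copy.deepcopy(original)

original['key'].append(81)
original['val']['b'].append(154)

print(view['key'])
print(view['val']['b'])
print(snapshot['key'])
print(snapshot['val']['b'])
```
[7, 9, 81]
[5, 9, 6, 154]
[7, 9]
[5, 9, 6]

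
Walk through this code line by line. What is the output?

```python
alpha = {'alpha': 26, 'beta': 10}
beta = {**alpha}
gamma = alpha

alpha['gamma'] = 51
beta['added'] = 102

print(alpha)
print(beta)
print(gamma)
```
{'alpha': 26, 'beta': 10, 'gamma': 51}
{'alpha': 26, 'beta': 10, 'added': 102}
{'alpha': 26, 'beta': 10, 'gamma': 51}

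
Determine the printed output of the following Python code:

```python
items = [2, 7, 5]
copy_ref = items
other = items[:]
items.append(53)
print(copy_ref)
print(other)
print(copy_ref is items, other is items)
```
[2, 7, 5, 53]
[2, 7, 5]
True False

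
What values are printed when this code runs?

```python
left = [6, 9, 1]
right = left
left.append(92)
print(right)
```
[6, 9, 1, 92]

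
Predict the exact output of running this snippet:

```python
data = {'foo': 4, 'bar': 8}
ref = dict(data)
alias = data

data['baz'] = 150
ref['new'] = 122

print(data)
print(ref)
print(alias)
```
{'foo': 4, 'bar': 8, 'baz': 150}
{'foo': 4, 'bar': 8, 'new': 122}
{'foo': 4, 'bar': 8, 'baz': 150}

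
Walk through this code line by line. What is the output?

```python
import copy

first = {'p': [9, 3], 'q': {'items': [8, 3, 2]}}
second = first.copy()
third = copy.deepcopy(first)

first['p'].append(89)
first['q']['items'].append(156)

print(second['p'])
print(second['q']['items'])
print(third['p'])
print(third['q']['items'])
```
[9, 3, 89]
[8, 3, 2, 156]
[9, 3]
[8, 3, 2]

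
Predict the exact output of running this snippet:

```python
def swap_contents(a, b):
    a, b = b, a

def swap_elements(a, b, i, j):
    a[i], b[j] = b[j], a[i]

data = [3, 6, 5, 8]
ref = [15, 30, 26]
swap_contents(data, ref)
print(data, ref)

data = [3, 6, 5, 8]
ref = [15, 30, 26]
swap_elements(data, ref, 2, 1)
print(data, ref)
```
[3, 6, 5, 8] [15, 30, 26]
[3, 6, 30, 8] [15, 5, 26]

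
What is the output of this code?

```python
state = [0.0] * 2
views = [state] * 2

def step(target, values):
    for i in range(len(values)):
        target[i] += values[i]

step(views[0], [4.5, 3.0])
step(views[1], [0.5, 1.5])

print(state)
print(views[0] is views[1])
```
[5.0, 4.5]
True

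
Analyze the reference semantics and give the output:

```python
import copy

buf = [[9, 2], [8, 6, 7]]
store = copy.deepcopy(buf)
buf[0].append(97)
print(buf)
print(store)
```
[[9, 2, 97], [8, 6, 7]]
[[9, 2], [8, 6, 7]]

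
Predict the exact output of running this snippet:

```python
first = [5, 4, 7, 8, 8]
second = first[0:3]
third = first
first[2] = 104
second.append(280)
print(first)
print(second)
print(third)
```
[5, 4, 104, 8, 8]
[5, 4, 7, 280]
[5, 4, 104, 8, 8]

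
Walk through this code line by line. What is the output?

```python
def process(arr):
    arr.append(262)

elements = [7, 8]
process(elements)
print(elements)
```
[7, 8, 262]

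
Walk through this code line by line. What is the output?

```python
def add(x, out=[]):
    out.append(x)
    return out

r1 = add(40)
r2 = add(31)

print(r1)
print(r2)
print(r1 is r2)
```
[40, 31]
[40, 31]
True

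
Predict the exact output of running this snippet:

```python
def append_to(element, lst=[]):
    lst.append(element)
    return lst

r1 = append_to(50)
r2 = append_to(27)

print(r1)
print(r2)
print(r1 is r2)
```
[50, 27]
[50, 27]
True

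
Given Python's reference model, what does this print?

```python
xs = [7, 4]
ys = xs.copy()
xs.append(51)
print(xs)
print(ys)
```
[7, 4, 51]
[7, 4]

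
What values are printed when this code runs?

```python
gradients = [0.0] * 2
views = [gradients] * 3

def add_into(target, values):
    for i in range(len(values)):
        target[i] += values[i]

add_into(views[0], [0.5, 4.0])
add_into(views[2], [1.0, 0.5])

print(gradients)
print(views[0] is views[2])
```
[1.5, 4.5]
True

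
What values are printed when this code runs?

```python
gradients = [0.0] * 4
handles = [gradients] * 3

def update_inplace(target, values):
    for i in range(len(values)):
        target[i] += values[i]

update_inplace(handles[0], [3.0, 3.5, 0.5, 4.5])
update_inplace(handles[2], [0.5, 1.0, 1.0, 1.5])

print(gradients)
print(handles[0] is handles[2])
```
[3.5, 4.5, 1.5, 6.0]
True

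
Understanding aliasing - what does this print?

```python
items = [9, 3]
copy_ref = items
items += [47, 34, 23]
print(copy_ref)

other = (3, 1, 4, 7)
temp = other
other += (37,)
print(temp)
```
[9, 3, 47, 34, 23]
(3, 1, 4, 7)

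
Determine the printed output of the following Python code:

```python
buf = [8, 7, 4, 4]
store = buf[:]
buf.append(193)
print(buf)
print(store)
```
[8, 7, 4, 4, 193]
[8, 7, 4, 4]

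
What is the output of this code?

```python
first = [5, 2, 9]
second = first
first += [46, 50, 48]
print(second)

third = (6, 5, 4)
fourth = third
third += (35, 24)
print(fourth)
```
[5, 2, 9, 46, 50, 48]
(6, 5, 4)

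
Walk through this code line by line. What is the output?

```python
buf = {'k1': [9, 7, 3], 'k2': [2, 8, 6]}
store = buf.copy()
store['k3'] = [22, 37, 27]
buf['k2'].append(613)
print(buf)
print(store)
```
{'k1': [9, 7, 3], 'k2': [2, 8, 6, 613]}
{'k1': [9, 7, 3], 'k2': [2, 8, 6, 613], 'k3': [22, 37, 27]}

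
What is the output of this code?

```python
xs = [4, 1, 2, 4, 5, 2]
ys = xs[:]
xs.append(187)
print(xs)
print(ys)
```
[4, 1, 2, 4, 5, 2, 187]
[4, 1, 2, 4, 5, 2]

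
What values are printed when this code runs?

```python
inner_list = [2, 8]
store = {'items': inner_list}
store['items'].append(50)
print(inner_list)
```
[2, 8, 50]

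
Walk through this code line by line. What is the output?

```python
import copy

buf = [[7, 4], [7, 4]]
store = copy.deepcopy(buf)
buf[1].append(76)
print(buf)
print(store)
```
[[7, 4], [7, 4, 76]]
[[7, 4], [7, 4]]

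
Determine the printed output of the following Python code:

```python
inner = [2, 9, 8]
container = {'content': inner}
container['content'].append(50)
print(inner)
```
[2, 9, 8, 50]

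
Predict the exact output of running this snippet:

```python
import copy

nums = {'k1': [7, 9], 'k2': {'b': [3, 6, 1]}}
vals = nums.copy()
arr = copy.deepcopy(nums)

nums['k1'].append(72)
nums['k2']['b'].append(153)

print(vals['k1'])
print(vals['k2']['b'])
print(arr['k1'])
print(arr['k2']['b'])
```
[7, 9, 72]
[3, 6, 1, 153]
[7, 9]
[3, 6, 1]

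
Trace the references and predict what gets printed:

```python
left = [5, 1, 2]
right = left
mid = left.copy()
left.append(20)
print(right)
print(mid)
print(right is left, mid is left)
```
[5, 1, 2, 20]
[5, 1, 2]
True False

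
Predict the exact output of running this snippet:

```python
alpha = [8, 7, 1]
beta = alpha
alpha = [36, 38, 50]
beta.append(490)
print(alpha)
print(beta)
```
[36, 38, 50]
[8, 7, 1, 490]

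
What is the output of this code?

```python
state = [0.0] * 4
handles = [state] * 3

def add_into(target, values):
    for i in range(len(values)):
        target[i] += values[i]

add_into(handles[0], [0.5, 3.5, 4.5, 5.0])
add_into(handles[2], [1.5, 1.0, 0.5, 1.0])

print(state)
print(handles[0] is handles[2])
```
[2.0, 4.5, 5.0, 6.0]
True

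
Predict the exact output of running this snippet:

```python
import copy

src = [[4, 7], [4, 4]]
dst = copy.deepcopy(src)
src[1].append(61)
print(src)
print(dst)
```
[[4, 7], [4, 4, 61]]
[[4, 7], [4, 4]]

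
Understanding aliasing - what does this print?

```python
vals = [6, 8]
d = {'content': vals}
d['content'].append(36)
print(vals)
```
[6, 8, 36]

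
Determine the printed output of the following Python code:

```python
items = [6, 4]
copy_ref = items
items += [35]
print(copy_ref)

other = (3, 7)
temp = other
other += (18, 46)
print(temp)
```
[6, 4, 35]
(3, 7)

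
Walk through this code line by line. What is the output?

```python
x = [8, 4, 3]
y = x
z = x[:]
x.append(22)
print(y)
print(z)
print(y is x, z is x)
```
[8, 4, 3, 22]
[8, 4, 3]
True False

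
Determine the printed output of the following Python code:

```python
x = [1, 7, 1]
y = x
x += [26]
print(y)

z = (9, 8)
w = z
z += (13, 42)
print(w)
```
[1, 7, 1, 26]
(9, 8)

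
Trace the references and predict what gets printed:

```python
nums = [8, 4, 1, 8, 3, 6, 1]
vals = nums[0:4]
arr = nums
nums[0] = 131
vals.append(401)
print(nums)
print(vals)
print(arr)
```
[131, 4, 1, 8, 3, 6, 1]
[8, 4, 1, 8, 401]
[131, 4, 1, 8, 3, 6, 1]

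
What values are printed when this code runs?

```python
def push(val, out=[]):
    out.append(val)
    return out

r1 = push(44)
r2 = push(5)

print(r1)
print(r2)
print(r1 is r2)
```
[44, 5]
[44, 5]
True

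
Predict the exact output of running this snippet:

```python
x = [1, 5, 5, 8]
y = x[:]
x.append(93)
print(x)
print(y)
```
[1, 5, 5, 8, 93]
[1, 5, 5, 8]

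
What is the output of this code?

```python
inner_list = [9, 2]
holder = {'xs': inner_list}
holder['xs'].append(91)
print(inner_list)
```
[9, 2, 91]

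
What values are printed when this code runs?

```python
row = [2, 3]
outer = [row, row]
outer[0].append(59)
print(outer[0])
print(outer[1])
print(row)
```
[2, 3, 59]
[2, 3, 59]
[2, 3, 59]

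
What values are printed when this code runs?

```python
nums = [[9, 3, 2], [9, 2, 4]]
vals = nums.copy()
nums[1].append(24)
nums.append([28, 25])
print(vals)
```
[[9, 3, 2], [9, 2, 4, 24]]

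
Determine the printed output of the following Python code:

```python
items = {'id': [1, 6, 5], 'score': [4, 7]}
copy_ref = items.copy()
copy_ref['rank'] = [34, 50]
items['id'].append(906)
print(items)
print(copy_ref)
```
{'id': [1, 6, 5, 906], 'score': [4, 7]}
{'id': [1, 6, 5, 906], 'score': [4, 7], 'rank': [34, 50]}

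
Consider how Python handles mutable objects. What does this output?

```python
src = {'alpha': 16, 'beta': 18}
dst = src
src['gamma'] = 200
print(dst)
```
{'alpha': 16, 'beta': 18, 'gamma': 200}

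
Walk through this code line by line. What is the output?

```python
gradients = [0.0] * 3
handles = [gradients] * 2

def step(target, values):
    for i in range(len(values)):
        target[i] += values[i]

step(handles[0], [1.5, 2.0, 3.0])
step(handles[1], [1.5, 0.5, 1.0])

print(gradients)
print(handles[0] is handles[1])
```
[3.0, 2.5, 4.0]
True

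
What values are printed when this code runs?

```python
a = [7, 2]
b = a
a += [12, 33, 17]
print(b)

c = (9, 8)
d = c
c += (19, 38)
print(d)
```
[7, 2, 12, 33, 17]
(9, 8)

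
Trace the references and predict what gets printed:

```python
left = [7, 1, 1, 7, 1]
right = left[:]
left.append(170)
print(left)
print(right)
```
[7, 1, 1, 7, 1, 170]
[7, 1, 1, 7, 1]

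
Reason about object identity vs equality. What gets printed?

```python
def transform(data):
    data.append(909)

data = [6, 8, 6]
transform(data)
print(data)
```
[6, 8, 6, 909]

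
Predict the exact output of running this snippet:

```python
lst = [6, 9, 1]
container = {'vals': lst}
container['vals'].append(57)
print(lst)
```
[6, 9, 1, 57]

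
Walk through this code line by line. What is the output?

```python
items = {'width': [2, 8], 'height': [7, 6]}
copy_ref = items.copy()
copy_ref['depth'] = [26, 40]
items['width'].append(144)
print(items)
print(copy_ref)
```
{'width': [2, 8, 144], 'height': [7, 6]}
{'width': [2, 8, 144], 'height': [7, 6], 'depth': [26, 40]}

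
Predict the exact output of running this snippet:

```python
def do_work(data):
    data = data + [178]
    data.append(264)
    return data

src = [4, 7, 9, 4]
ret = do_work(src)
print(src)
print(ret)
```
[4, 7, 9, 4]
[4, 7, 9, 4, 178, 264]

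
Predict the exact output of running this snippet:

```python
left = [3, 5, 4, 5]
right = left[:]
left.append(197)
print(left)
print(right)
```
[3, 5, 4, 5, 197]
[3, 5, 4, 5]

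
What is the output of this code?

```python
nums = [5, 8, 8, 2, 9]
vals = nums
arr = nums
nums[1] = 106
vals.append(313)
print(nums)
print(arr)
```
[5, 106, 8, 2, 9, 313]
[5, 106, 8, 2, 9, 313]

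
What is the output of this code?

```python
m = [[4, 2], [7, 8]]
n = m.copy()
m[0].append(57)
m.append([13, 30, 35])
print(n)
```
[[4, 2, 57], [7, 8]]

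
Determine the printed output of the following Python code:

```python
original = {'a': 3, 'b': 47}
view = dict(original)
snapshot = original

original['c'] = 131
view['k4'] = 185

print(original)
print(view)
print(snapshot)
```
{'a': 3, 'b': 47, 'c': 131}
{'a': 3, 'b': 47, 'k4': 185}
{'a': 3, 'b': 47, 'c': 131}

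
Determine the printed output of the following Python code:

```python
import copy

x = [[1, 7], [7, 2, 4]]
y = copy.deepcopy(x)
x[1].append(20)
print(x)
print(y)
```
[[1, 7], [7, 2, 4, 20]]
[[1, 7], [7, 2, 4]]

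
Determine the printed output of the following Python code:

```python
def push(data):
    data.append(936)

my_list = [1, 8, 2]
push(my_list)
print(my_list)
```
[1, 8, 2, 936]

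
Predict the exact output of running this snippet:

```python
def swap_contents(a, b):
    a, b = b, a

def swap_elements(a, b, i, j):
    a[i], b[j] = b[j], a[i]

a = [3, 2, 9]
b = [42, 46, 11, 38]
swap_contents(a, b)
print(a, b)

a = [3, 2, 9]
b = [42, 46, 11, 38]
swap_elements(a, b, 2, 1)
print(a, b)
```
[3, 2, 9] [42, 46, 11, 38]
[3, 2, 46] [42, 9, 11, 38]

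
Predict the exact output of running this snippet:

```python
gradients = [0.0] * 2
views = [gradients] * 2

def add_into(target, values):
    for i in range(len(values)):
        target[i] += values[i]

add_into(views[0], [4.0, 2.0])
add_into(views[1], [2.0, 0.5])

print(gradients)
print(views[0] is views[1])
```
[6.0, 2.5]
True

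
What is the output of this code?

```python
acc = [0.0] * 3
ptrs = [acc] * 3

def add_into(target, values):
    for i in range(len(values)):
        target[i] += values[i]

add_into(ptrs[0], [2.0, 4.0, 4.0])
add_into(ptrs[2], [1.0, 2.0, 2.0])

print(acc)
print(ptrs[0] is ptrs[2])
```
[3.0, 6.0, 6.0]
True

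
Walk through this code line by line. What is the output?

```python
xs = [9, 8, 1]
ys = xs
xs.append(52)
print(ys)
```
[9, 8, 1, 52]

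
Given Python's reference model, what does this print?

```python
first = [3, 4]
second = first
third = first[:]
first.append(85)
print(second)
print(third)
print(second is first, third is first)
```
[3, 4, 85]
[3, 4]
True False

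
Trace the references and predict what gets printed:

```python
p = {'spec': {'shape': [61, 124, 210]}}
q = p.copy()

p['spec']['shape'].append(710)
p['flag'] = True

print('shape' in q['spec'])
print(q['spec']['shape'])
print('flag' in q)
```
True
[61, 124, 210, 710]
False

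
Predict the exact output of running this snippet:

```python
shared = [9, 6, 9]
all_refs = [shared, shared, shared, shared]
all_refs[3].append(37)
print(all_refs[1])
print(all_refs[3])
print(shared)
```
[9, 6, 9, 37]
[9, 6, 9, 37]
[9, 6, 9, 37]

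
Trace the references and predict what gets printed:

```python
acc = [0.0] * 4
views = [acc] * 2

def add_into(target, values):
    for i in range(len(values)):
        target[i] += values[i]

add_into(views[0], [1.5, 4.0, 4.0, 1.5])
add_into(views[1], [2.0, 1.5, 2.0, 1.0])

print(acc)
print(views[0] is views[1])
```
[3.5, 5.5, 6.0, 2.5]
True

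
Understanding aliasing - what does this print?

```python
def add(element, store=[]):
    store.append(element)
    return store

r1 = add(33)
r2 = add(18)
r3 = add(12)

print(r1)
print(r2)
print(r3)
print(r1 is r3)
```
[33, 18, 12]
[33, 18, 12]
[33, 18, 12]
True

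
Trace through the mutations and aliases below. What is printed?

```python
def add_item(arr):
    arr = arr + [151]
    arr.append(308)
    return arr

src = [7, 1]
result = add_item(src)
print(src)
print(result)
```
[7, 1]
[7, 1, 151, 308]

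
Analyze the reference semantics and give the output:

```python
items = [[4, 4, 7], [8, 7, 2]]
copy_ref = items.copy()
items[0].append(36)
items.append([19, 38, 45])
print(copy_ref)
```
[[4, 4, 7, 36], [8, 7, 2]]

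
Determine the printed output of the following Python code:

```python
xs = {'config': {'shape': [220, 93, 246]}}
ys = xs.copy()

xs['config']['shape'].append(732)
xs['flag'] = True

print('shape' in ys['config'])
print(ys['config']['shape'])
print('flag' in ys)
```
True
[220, 93, 246, 732]
False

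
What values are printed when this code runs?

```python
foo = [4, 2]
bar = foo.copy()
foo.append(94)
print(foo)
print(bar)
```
[4, 2, 94]
[4, 2]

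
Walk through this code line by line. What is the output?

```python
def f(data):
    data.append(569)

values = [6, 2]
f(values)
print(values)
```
[6, 2, 569]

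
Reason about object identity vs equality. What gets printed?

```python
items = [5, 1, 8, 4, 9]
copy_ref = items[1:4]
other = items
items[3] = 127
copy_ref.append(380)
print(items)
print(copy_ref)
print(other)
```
[5, 1, 8, 127, 9]
[1, 8, 4, 380]
[5, 1, 8, 127, 9]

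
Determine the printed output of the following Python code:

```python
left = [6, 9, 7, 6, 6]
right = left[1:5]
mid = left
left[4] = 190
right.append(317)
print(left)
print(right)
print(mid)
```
[6, 9, 7, 6, 190]
[9, 7, 6, 6, 317]
[6, 9, 7, 6, 190]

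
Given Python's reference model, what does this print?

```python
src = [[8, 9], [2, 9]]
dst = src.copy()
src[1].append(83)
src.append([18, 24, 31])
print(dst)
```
[[8, 9], [2, 9, 83]]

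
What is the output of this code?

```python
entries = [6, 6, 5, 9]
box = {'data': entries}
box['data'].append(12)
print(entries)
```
[6, 6, 5, 9, 12]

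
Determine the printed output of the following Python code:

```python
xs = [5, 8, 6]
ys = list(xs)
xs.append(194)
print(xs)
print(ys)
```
[5, 8, 6, 194]
[5, 8, 6]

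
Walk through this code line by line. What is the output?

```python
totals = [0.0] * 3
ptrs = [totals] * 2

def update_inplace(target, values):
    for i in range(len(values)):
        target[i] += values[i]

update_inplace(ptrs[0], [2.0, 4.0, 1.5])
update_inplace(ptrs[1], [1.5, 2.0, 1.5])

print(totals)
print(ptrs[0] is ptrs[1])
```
[3.5, 6.0, 3.0]
True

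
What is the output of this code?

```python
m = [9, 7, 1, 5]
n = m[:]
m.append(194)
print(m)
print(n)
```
[9, 7, 1, 5, 194]
[9, 7, 1, 5]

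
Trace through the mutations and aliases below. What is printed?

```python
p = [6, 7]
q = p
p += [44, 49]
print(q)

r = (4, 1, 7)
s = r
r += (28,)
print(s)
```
[6, 7, 44, 49]
(4, 1, 7)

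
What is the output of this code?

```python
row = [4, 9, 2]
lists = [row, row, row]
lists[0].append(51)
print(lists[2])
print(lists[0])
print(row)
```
[4, 9, 2, 51]
[4, 9, 2, 51]
[4, 9, 2, 51]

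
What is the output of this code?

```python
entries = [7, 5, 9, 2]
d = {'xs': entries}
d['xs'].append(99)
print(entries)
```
[7, 5, 9, 2, 99]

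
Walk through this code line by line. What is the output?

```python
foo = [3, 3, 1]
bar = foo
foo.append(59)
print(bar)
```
[3, 3, 1, 59]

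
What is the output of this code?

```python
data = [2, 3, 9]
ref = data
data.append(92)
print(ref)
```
[2, 3, 9, 92]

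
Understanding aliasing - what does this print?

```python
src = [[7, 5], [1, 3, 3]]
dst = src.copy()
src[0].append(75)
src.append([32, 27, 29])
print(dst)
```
[[7, 5, 75], [1, 3, 3]]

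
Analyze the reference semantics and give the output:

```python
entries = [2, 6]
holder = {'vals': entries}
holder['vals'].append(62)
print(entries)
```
[2, 6, 62]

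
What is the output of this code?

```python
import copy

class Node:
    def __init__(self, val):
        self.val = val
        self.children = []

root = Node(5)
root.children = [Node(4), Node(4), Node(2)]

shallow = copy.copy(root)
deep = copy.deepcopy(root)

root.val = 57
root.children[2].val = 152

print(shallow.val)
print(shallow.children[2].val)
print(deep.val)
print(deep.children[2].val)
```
5
152
5
2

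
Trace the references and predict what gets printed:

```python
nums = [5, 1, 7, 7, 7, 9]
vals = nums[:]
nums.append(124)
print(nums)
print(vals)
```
[5, 1, 7, 7, 7, 9, 124]
[5, 1, 7, 7, 7, 9]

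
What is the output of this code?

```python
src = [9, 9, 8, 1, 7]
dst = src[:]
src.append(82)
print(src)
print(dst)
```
[9, 9, 8, 1, 7, 82]
[9, 9, 8, 1, 7]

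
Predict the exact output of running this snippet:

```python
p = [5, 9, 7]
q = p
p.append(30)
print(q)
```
[5, 9, 7, 30]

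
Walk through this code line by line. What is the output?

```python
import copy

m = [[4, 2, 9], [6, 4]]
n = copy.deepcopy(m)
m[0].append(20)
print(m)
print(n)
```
[[4, 2, 9, 20], [6, 4]]
[[4, 2, 9], [6, 4]]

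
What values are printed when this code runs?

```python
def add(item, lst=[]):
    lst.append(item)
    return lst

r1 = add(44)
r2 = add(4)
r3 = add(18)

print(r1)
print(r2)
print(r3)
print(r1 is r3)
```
[44, 4, 18]
[44, 4, 18]
[44, 4, 18]
True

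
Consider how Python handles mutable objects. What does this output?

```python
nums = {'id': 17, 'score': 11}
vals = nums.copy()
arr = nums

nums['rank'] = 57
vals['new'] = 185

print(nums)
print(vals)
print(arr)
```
{'id': 17, 'score': 11, 'rank': 57}
{'id': 17, 'score': 11, 'new': 185}
{'id': 17, 'score': 11, 'rank': 57}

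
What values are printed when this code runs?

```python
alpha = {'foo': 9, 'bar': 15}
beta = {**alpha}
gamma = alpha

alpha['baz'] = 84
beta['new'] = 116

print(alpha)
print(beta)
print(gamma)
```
{'foo': 9, 'bar': 15, 'baz': 84}
{'foo': 9, 'bar': 15, 'new': 116}
{'foo': 9, 'bar': 15, 'baz': 84}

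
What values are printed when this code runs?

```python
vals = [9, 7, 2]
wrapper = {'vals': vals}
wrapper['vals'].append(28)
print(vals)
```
[9, 7, 2, 28]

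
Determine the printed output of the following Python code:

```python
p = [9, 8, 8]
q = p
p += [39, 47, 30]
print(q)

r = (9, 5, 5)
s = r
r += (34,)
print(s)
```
[9, 8, 8, 39, 47, 30]
(9, 5, 5)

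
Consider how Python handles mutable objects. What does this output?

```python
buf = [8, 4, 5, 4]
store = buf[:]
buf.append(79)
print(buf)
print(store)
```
[8, 4, 5, 4, 79]
[8, 4, 5, 4]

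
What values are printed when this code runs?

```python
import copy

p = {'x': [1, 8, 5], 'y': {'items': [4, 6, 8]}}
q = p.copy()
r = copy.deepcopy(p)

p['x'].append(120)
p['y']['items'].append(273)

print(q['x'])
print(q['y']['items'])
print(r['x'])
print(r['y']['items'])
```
[1, 8, 5, 120]
[4, 6, 8, 273]
[1, 8, 5]
[4, 6, 8]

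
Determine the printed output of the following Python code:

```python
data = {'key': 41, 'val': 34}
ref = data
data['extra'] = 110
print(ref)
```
{'key': 41, 'val': 34, 'extra': 110}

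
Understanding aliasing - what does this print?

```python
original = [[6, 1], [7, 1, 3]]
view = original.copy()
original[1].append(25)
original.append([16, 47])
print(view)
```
[[6, 1], [7, 1, 3, 25]]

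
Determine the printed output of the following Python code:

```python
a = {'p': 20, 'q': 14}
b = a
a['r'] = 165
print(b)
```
{'p': 20, 'q': 14, 'r': 165}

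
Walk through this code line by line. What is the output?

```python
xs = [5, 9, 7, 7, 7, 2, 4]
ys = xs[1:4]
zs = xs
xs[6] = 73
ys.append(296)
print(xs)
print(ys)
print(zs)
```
[5, 9, 7, 7, 7, 2, 73]
[9, 7, 7, 296]
[5, 9, 7, 7, 7, 2, 73]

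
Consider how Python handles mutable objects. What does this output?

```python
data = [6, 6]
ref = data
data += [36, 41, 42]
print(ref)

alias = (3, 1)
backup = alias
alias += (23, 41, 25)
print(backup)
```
[6, 6, 36, 41, 42]
(3, 1)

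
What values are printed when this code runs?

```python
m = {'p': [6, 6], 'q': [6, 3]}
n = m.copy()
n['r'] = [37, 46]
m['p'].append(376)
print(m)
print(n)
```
{'p': [6, 6, 376], 'q': [6, 3]}
{'p': [6, 6, 376], 'q': [6, 3], 'r': [37, 46]}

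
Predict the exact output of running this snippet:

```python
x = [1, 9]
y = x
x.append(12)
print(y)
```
[1, 9, 12]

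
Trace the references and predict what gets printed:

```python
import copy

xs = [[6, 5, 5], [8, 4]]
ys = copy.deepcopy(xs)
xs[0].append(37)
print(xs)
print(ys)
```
[[6, 5, 5, 37], [8, 4]]
[[6, 5, 5], [8, 4]]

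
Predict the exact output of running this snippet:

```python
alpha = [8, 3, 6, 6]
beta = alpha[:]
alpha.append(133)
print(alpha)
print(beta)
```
[8, 3, 6, 6, 133]
[8, 3, 6, 6]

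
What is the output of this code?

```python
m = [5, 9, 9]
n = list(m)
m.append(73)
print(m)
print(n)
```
[5, 9, 9, 73]
[5, 9, 9]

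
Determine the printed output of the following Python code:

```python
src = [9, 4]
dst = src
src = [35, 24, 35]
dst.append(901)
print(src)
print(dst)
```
[35, 24, 35]
[9, 4, 901]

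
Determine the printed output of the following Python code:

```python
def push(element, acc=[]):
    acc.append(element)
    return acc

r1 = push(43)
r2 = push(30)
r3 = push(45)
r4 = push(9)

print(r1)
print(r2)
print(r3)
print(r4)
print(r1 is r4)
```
[43, 30, 45, 9]
[43, 30, 45, 9]
[43, 30, 45, 9]
[43, 30, 45, 9]
True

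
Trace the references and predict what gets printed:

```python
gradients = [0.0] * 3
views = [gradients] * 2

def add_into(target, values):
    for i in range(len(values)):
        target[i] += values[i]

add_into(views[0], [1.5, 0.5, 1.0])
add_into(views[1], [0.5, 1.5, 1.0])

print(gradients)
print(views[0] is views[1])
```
[2.0, 2.0, 2.0]
True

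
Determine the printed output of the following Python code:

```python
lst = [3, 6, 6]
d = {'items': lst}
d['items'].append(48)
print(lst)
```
[3, 6, 6, 48]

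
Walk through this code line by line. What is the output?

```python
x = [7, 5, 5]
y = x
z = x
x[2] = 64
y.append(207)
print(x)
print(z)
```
[7, 5, 64, 207]
[7, 5, 64, 207]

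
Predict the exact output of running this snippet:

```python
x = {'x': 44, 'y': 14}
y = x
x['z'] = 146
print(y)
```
{'x': 44, 'y': 14, 'z': 146}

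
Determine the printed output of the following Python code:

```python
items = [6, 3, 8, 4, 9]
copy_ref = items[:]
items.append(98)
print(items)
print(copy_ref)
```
[6, 3, 8, 4, 9, 98]
[6, 3, 8, 4, 9]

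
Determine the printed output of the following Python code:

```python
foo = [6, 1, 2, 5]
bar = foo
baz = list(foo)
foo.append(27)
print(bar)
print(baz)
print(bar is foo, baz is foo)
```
[6, 1, 2, 5, 27]
[6, 1, 2, 5]
True False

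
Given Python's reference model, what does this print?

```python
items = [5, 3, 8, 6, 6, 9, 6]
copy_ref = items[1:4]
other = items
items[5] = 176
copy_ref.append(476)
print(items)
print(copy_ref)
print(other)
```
[5, 3, 8, 6, 6, 176, 6]
[3, 8, 6, 476]
[5, 3, 8, 6, 6, 176, 6]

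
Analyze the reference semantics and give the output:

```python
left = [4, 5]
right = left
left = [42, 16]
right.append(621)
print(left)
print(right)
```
[42, 16]
[4, 5, 621]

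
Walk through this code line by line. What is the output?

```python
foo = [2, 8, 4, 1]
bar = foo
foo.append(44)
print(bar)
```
[2, 8, 4, 1, 44]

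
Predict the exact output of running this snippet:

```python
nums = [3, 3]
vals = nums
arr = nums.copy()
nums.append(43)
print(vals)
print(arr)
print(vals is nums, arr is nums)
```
[3, 3, 43]
[3, 3]
True False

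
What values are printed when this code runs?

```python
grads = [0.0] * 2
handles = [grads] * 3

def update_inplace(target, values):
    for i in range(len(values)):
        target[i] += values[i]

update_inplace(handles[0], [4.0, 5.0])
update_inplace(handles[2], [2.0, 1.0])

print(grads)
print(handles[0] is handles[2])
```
[6.0, 6.0]
True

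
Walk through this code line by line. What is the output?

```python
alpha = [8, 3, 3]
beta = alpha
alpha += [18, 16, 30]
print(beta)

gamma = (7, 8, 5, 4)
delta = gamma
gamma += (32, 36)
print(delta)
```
[8, 3, 3, 18, 16, 30]
(7, 8, 5, 4)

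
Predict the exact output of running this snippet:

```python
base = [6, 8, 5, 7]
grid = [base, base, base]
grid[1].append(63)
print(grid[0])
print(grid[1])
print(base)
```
[6, 8, 5, 7, 63]
[6, 8, 5, 7, 63]
[6, 8, 5, 7, 63]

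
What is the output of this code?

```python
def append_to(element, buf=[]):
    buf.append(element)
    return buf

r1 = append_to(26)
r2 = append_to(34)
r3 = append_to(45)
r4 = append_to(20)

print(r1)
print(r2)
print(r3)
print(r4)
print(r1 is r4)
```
[26, 34, 45, 20]
[26, 34, 45, 20]
[26, 34, 45, 20]
[26, 34, 45, 20]
True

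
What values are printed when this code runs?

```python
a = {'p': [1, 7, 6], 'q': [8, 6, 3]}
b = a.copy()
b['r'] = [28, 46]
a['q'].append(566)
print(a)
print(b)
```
{'p': [1, 7, 6], 'q': [8, 6, 3, 566]}
{'p': [1, 7, 6], 'q': [8, 6, 3, 566], 'r': [28, 46]}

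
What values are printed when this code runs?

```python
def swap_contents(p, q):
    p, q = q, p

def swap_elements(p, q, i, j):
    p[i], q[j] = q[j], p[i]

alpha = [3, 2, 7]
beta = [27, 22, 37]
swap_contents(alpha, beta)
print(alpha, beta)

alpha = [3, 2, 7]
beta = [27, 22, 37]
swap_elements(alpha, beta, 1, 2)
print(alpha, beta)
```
[3, 2, 7] [27, 22, 37]
[3, 37, 7] [27, 22, 2]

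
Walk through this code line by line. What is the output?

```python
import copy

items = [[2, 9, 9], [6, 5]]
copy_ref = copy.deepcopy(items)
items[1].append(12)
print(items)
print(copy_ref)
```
[[2, 9, 9], [6, 5, 12]]
[[2, 9, 9], [6, 5]]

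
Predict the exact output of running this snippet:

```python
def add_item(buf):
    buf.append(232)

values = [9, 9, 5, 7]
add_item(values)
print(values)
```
[9, 9, 5, 7, 232]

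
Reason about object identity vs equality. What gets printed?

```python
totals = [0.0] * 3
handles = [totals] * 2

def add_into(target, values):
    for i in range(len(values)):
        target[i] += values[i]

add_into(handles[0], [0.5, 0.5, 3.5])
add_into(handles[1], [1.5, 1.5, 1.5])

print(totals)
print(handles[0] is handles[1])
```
[2.0, 2.0, 5.0]
True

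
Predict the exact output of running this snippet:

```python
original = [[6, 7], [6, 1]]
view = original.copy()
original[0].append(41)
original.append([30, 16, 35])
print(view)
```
[[6, 7, 41], [6, 1]]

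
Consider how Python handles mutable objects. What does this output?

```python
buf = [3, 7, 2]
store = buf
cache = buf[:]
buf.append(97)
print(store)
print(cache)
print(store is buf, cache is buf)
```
[3, 7, 2, 97]
[3, 7, 2]
True False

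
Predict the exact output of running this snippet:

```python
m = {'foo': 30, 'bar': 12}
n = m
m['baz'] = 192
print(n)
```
{'foo': 30, 'bar': 12, 'baz': 192}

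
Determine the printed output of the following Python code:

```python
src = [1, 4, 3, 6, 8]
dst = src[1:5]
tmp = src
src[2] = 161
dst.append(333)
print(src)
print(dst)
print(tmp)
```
[1, 4, 161, 6, 8]
[4, 3, 6, 8, 333]
[1, 4, 161, 6, 8]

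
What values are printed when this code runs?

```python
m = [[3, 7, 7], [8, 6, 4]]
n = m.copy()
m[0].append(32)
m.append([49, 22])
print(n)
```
[[3, 7, 7, 32], [8, 6, 4]]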